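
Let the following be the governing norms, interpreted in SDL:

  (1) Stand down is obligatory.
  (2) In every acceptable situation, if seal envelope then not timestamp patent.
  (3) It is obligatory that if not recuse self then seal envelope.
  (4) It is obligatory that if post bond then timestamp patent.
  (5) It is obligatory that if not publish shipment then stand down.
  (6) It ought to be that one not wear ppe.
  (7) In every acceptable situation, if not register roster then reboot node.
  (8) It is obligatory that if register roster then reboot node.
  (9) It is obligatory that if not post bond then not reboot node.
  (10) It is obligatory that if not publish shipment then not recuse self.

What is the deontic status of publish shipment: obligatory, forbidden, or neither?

Premises 8 and 7 cover both cases: O(register_roster → reboot_node) and O(¬register_roster → reboot_node). Since register_roster ∨ ¬register_roster is a tautology, O(reboot_node) follows.
The contrapositive of premise 9 (O(¬post_bond → ¬reboot_node)) is O(reboot_node → post_bond), and O(reboot_node) is already established, so O(post_bond).
Applying K to premise 4 (O(post_bond → timestamp_patent)) and O(post_bond) yields O(timestamp_patent).
Premise 2 is O(seal_envelope → ¬timestamp_patent); contrapositively O(timestamp_patent → ¬seal_envelope). Since O(timestamp_patent) holds, K gives O(¬seal_envelope).
Premise 3, O(¬recuse_self → seal_envelope), contraposes to O(¬seal_envelope → recuse_self); with O(¬seal_envelope) we get O(recuse_self).
Premise 10 is O(¬publish_shipment → ¬recuse_self); contrapositively O(recuse_self → publish_shipment). Since O(recuse_self) holds, K gives O(publish_shipment).
Premises 1, 5, 6 do not contribute to this derivation.
Hence publish_shipment is obligatory.

Obligatory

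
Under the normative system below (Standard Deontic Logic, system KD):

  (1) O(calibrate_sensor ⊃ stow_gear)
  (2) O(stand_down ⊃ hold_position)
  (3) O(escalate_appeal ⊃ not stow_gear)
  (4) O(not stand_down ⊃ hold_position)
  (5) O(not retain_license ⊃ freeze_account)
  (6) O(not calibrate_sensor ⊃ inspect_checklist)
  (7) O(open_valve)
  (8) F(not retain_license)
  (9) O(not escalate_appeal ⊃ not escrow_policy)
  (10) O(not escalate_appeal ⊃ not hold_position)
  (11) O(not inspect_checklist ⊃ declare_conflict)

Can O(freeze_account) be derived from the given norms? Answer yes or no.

No

Premise 5 is O(not retain_license ⊃ freeze_account), but O(not retain_license) is not derivable from the premises, so it does not yield O(freeze_account).
No other premise forces O(freeze_account). An ideal world satisfying every premise can still have freeze_account false, so O(freeze_account) is not derivable.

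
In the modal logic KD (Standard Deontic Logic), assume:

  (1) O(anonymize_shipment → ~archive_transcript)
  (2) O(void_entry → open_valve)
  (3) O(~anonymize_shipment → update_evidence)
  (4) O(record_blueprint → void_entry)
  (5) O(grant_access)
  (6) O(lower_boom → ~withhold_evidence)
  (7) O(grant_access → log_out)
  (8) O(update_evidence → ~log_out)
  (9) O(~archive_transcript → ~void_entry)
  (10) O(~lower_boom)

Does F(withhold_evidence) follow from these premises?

Premise 6 is O(lower_boom → ~withhold_evidence), but O(lower_boom) is not derivable from the premises, so it does not yield O(~withhold_evidence).
No other premise forces O(~withhold_evidence). An ideal world satisfying every premise can still have withhold_evidence true, so F(withhold_evidence) is not derivable.

No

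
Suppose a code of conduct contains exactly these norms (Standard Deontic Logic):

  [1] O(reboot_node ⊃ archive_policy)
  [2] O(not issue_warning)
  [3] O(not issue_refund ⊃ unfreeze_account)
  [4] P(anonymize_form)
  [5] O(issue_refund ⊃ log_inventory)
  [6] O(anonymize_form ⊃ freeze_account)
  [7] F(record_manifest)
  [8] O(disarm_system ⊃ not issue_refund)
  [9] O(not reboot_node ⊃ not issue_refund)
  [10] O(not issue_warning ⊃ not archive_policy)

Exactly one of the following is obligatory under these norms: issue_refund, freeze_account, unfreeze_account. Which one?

Premise 2 gives O(not issue_warning).
With premise 10, O(not issue_warning ⊃ not archive_policy), the K-axiom yields O(not archive_policy).
Premise 1 is O(reboot_node ⊃ archive_policy); contrapositively O(not archive_policy ⊃ not reboot_node). Since O(not archive_policy) holds, K gives O(not reboot_node).
Premise 9 is O(not reboot_node ⊃ not issue_refund); since O(not reboot_node), deontic closure gives O(not issue_refund).
Applying K to premise 3 (O(not issue_refund ⊃ unfreeze_account)) and O(not issue_refund) yields O(unfreeze_account).
So O(unfreeze_account) holds — unfreeze_account is obligatory. None of the other listed options is made obligatory by any chain of premises.

unfreeze_account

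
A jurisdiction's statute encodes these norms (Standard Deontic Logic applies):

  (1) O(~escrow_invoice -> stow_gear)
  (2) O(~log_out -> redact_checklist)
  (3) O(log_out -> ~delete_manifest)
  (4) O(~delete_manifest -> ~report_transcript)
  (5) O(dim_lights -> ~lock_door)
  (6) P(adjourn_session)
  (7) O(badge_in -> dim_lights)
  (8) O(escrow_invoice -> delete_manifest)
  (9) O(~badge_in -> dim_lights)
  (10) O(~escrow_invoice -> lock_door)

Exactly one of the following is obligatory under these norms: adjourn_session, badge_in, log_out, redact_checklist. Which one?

redact_checklist

Premises 9 and 7 are O(~badge_in -> dim_lights) and O(badge_in -> dim_lights); every ideal world satisfies ~badge_in or badge_in, so in either case dim_lights holds — hence O(dim_lights).
With premise 5, O(dim_lights -> ~lock_door), the K-axiom yields O(~lock_door).
Premise 10, O(~escrow_invoice -> lock_door), contraposes to O(~lock_door -> escrow_invoice); with O(~lock_door) we get O(escrow_invoice).
Premise 8 is O(escrow_invoice -> delete_manifest); since O(escrow_invoice), deontic closure gives O(delete_manifest).
Premise 3, O(log_out -> ~delete_manifest), contraposes to O(delete_manifest -> ~log_out); with O(delete_manifest) we get O(~log_out).
With premise 2, O(~log_out -> redact_checklist), the K-axiom yields O(redact_checklist).
So O(redact_checklist) holds — redact_checklist is obligatory. None of the other listed options is made obligatory by any chain of premises.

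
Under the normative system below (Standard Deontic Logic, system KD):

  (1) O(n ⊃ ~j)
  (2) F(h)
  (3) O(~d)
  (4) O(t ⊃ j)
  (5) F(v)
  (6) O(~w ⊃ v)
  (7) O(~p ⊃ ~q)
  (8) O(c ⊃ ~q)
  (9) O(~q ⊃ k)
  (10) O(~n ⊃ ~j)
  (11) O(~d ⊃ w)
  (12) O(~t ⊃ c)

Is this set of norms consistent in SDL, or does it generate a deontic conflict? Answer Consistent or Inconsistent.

Premise 6 is O(~w ⊃ v), but O(~w) is not derivable from the premises, so it does not yield O(v).
So O(v) is not derivable, and the apparent clash with O(~v) does not arise.
A world satisfying every obligation exists (e.g. c=true, d=false, h=false, j=false, k=true, n=false, p=false, q=false, t=false, v=false, w=true); no atom is both obligatory and forbidden, so the set is consistent.

Consistent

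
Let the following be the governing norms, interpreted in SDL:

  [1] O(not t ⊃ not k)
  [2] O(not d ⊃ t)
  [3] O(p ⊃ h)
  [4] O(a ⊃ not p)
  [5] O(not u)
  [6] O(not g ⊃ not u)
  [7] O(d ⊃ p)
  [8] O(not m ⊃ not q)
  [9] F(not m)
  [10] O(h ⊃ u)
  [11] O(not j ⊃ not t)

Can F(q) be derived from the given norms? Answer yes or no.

Premise 8 is O(not m ⊃ not q), but O(not m) is not derivable from the premises, so it does not yield O(not q).
No other premise forces O(not q). An ideal world satisfying every premise can still have q true, so F(q) is not derivable.

No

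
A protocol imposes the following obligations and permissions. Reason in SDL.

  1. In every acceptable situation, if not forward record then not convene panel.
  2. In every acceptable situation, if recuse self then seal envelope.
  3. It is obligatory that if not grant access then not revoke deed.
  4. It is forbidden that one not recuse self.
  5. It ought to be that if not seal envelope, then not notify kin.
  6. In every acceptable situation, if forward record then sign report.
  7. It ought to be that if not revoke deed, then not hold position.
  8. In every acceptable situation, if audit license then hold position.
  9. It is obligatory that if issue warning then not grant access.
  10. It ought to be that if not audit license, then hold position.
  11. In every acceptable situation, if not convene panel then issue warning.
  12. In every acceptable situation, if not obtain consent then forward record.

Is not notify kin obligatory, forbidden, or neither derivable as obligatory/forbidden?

Neither

Premise 5 is O(¬seal_envelope → ¬notify_kin), but O(¬seal_envelope) is not derivable from the premises, so it does not yield O(¬notify_kin).
No premise or chain of K-axiom applications forces O(¬notify_kin), and none forces O(notify_kin). So ¬notify_kin is neither obligatory nor forbidden under these norms.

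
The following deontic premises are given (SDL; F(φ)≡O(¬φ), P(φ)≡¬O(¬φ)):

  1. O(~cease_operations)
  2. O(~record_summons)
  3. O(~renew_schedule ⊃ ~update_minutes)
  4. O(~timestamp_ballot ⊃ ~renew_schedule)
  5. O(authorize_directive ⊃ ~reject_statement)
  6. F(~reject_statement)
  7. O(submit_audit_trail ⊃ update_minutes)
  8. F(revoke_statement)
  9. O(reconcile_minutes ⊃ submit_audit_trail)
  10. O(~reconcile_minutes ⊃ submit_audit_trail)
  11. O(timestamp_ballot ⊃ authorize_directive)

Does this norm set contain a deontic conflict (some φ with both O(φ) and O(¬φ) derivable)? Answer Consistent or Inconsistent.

Premises 9 and 10 cover both cases: O(reconcile_minutes ⊃ submit_audit_trail) and O(~reconcile_minutes ⊃ submit_audit_trail). Since reconcile_minutes ∨ ~reconcile_minutes is a tautology, O(submit_audit_trail) follows.
Applying K to premise 7 (O(submit_audit_trail ⊃ update_minutes)) and O(submit_audit_trail) yields O(update_minutes).
The contrapositive of premise 3 (O(~renew_schedule ⊃ ~update_minutes)) is O(update_minutes ⊃ renew_schedule), and O(update_minutes) is already established, so O(renew_schedule).
The contrapositive of premise 4 (O(~timestamp_ballot ⊃ ~renew_schedule)) is O(renew_schedule ⊃ timestamp_ballot), and O(renew_schedule) is already established, so O(timestamp_ballot).
From O(timestamp_ballot) and premise 11, O(timestamp_ballot ⊃ authorize_directive), we obtain O(authorize_directive).
With premise 5, O(authorize_directive ⊃ ~reject_statement), the K-axiom yields O(~reject_statement).
However, F(~reject_statement) at premise 6 amounts to O(reject_statement).
We now have both O(~reject_statement) and O(reject_statement) — reject_statement is simultaneously obligatory and forbidden, violating the D-axiom.

Inconsistent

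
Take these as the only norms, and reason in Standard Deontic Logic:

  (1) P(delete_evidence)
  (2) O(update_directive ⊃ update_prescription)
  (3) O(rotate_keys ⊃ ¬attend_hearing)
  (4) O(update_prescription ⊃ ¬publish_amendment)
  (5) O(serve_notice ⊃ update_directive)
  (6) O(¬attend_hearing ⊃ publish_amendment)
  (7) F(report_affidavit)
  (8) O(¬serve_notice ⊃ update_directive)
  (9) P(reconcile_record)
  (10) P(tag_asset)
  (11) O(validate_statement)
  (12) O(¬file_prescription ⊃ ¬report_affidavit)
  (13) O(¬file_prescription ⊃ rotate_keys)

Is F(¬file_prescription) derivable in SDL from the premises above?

By case analysis on serve_notice: premise 5 gives O(serve_notice ⊃ update_directive) and premise 8 gives O(¬serve_notice ⊃ update_directive), so O(update_directive) either way.
Applying K to premise 2 (O(update_directive ⊃ update_prescription)) and O(update_directive) yields O(update_prescription).
With premise 4, O(update_prescription ⊃ ¬publish_amendment), the K-axiom yields O(¬publish_amendment).
Premise 6, O(¬attend_hearing ⊃ publish_amendment), contraposes to O(¬publish_amendment ⊃ attend_hearing); with O(¬publish_amendment) we get O(attend_hearing).
Premise 3 is O(rotate_keys ⊃ ¬attend_hearing); contrapositively O(attend_hearing ⊃ ¬rotate_keys). Since O(attend_hearing) holds, K gives O(¬rotate_keys).
Premise 13 is O(¬file_prescription ⊃ rotate_keys); contrapositively O(¬rotate_keys ⊃ file_prescription). Since O(¬rotate_keys) holds, K gives O(file_prescription).
Premises 1, 7, 9, 10, 11, 12 do not contribute to this derivation.
So O(file_prescription) holds, i.e. F(¬file_prescription). The claim follows.

Yes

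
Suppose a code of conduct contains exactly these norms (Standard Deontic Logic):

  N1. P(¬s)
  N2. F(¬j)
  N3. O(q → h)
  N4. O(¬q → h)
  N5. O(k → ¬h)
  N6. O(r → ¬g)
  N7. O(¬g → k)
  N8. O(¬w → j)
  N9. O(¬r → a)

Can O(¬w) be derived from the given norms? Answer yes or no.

No

Premise 8 is O(¬w → j); even if O(j) held, inferring O(¬w) would be affirming the consequent — invalid.
No other premise forces O(¬w). An ideal world satisfying every premise can still have ¬w false, so O(¬w) is not derivable.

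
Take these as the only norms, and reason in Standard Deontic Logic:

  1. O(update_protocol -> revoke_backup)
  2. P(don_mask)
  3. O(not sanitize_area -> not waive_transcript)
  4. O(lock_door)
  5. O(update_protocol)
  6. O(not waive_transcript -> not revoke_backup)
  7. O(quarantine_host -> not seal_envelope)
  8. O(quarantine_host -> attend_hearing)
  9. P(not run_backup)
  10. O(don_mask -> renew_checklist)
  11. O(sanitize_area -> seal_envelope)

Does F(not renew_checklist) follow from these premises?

No

Premise 10 is O(don_mask -> renew_checklist), but O(don_mask) is not derivable from the premises (the permission P(don_mask) asserts only not O(not don_mask), not O(don_mask)), so it does not yield O(renew_checklist).
No other premise forces O(renew_checklist). An ideal world satisfying every premise can still have not renew_checklist true, so F(not renew_checklist) is not derivable.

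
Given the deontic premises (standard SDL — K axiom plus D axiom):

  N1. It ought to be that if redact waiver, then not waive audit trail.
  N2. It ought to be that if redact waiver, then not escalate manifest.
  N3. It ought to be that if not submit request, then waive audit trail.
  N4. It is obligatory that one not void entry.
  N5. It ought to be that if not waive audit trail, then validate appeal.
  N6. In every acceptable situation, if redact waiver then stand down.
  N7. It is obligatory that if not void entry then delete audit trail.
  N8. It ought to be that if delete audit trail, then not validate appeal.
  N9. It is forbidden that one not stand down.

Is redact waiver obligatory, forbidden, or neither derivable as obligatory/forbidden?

Forbidden

Premise 4 gives O(¬void_entry).
From O(¬void_entry) and premise 7, O(¬void_entry → delete_audit_trail), we obtain O(delete_audit_trail).
Premise 8 is O(delete_audit_trail → ¬validate_appeal); since O(delete_audit_trail), deontic closure gives O(¬validate_appeal).
The contrapositive of premise 5 (O(¬waive_audit_trail → validate_appeal)) is O(¬validate_appeal → waive_audit_trail), and O(¬validate_appeal) is already established, so O(waive_audit_trail).
Premise 1 is O(redact_waiver → ¬waive_audit_trail); contrapositively O(waive_audit_trail → ¬redact_waiver). Since O(waive_audit_trail) holds, K gives O(¬redact_waiver).
Premises 2, 3, 6, 9 do not contribute to this derivation.
Thus O(¬redact_waiver), which is F(redact_waiver): redact_waiver is forbidden.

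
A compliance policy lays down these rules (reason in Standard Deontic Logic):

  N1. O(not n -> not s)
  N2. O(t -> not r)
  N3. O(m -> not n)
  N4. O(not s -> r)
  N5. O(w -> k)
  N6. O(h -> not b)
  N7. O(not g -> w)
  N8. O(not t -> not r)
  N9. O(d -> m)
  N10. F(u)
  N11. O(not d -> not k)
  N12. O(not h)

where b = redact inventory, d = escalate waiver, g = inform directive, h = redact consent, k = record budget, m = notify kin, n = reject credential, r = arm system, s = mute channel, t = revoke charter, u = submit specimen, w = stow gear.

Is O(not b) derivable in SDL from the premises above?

Premise 6 is O(h -> not b), but O(h) is not derivable from the premises, so it does not yield O(not b).
No other premise forces O(not b). An ideal world satisfying every premise can still have not b false, so O(not b) is not derivable.

No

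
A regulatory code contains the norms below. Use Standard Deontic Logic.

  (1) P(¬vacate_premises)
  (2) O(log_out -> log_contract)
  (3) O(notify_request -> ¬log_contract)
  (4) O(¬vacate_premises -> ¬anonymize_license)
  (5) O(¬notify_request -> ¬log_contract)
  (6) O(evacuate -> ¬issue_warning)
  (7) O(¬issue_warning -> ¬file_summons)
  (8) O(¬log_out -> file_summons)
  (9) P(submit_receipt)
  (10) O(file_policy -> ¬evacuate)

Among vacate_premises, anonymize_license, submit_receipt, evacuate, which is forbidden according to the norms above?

By case analysis on ¬notify_request: premise 5 gives O(¬notify_request -> ¬log_contract) and premise 3 gives O(notify_request -> ¬log_contract), so O(¬log_contract) either way.
Premise 2 is O(log_out -> log_contract); contrapositively O(¬log_contract -> ¬log_out). Since O(¬log_contract) holds, K gives O(¬log_out).
Premise 8 is O(¬log_out -> file_summons); since O(¬log_out), deontic closure gives O(file_summons).
Premise 7, O(¬issue_warning -> ¬file_summons), contraposes to O(file_summons -> issue_warning); with O(file_summons) we get O(issue_warning).
Premise 6, O(evacuate -> ¬issue_warning), contraposes to O(issue_warning -> ¬evacuate); with O(issue_warning) we get O(¬evacuate).
So O(¬evacuate) holds, i.e. evacuate is forbidden. None of the other listed options is forbidden under the premises.

evacuate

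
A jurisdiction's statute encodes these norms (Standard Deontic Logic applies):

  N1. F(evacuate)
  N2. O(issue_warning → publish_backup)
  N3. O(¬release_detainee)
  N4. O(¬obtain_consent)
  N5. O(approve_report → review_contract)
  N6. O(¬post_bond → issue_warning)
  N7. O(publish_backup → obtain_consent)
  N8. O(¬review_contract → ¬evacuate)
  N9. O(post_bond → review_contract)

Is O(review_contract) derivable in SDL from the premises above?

Yes

Premise 4 gives O(¬obtain_consent).
Premise 7 is O(publish_backup → obtain_consent); contrapositively O(¬obtain_consent → ¬publish_backup). Since O(¬obtain_consent) holds, K gives O(¬publish_backup).
Premise 2 is O(issue_warning → publish_backup); contrapositively O(¬publish_backup → ¬issue_warning). Since O(¬publish_backup) holds, K gives O(¬issue_warning).
The contrapositive of premise 6 (O(¬post_bond → issue_warning)) is O(¬issue_warning → post_bond), and O(¬issue_warning) is already established, so O(post_bond).
Applying K to premise 9 (O(post_bond → review_contract)) and O(post_bond) yields O(review_contract).
Premises 1, 3, 5, 8 do not contribute to this derivation.
So O(review_contract) follows.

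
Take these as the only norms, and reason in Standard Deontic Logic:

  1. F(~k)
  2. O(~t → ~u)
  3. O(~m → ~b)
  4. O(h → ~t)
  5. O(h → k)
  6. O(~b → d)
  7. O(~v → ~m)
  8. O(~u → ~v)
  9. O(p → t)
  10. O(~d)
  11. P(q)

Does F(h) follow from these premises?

Yes

From premise 10 we have O(~d).
Premise 6, O(~b → d), contraposes to O(~d → b); with O(~d) we get O(b).
The contrapositive of premise 3 (O(~m → ~b)) is O(b → m), and O(b) is already established, so O(m).
The contrapositive of premise 7 (O(~v → ~m)) is O(m → v), and O(m) is already established, so O(v).
Premise 8 is O(~u → ~v); contrapositively O(v → u). Since O(v) holds, K gives O(u).
Premise 2 is O(~t → ~u); contrapositively O(u → t). Since O(u) holds, K gives O(t).
Premise 4, O(h → ~t), contraposes to O(t → ~h); with O(t) we get O(~h).
Premises 1, 5, 9, 11 do not contribute to this derivation.
So O(~h) holds, i.e. F(h). The claim follows.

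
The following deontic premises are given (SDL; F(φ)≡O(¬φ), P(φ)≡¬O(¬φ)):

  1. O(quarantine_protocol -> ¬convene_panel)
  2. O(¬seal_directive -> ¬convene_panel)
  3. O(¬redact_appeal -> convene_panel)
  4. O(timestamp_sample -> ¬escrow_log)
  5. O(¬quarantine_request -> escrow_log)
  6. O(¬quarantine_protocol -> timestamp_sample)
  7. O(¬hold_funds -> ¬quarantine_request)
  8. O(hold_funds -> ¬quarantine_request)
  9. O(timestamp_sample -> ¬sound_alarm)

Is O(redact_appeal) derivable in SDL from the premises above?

Premises 7 and 8 cover both cases: O(¬hold_funds -> ¬quarantine_request) and O(hold_funds -> ¬quarantine_request). Since ¬hold_funds ∨ hold_funds is a tautology, O(¬quarantine_request) follows.
Premise 5 is O(¬quarantine_request -> escrow_log); since O(¬quarantine_request), deontic closure gives O(escrow_log).
Premise 4 is O(timestamp_sample -> ¬escrow_log); contrapositively O(escrow_log -> ¬timestamp_sample). Since O(escrow_log) holds, K gives O(¬timestamp_sample).
Premise 6 is O(¬quarantine_protocol -> timestamp_sample); contrapositively O(¬timestamp_sample -> quarantine_protocol). Since O(¬timestamp_sample) holds, K gives O(quarantine_protocol).
Applying K to premise 1 (O(quarantine_protocol -> ¬convene_panel)) and O(quarantine_protocol) yields O(¬convene_panel).
Premise 3 is O(¬redact_appeal -> convene_panel); contrapositively O(¬convene_panel -> redact_appeal). Since O(¬convene_panel) holds, K gives O(redact_appeal).
Premises 2, 9 do not contribute to this derivation.
So O(redact_appeal) follows.

Yes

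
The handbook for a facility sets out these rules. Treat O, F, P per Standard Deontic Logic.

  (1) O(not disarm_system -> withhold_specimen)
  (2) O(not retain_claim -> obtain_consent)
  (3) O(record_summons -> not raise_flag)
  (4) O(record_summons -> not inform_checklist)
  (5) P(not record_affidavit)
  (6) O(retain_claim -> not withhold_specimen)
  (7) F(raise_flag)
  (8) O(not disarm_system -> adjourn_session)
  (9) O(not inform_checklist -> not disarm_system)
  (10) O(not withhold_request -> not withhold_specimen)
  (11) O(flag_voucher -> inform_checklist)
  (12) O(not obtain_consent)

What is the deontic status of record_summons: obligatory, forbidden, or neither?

From premise 12 we have O(not obtain_consent).
The contrapositive of premise 2 (O(not retain_claim -> obtain_consent)) is O(not obtain_consent -> retain_claim), and O(not obtain_consent) is already established, so O(retain_claim).
Applying K to premise 6 (O(retain_claim -> not withhold_specimen)) and O(retain_claim) yields O(not withhold_specimen).
Premise 1 is O(not disarm_system -> withhold_specimen); contrapositively O(not withhold_specimen -> disarm_system). Since O(not withhold_specimen) holds, K gives O(disarm_system).
The contrapositive of premise 9 (O(not inform_checklist -> not disarm_system)) is O(disarm_system -> inform_checklist), and O(disarm_system) is already established, so O(inform_checklist).
Premise 4, O(record_summons -> not inform_checklist), contraposes to O(inform_checklist -> not record_summons); with O(inform_checklist) we get O(not record_summons).
Premises 3, 5, 7, 8, 10, 11 do not contribute to this derivation.
Thus O(not record_summons), which is F(record_summons): record_summons is forbidden.

Forbidden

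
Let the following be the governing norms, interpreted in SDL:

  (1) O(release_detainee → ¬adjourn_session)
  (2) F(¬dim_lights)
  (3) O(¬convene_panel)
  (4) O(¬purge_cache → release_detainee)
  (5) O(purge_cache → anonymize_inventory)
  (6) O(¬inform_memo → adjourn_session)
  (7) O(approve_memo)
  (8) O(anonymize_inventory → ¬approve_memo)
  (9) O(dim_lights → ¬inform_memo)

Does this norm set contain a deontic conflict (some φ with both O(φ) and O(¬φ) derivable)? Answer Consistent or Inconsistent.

Premise 7 states O(approve_memo) outright.
Premise 8, O(anonymize_inventory → ¬approve_memo), contraposes to O(approve_memo → ¬anonymize_inventory); with O(approve_memo) we get O(¬anonymize_inventory).
The contrapositive of premise 5 (O(purge_cache → anonymize_inventory)) is O(¬anonymize_inventory → ¬purge_cache), and O(¬anonymize_inventory) is already established, so O(¬purge_cache).
With premise 4, O(¬purge_cache → release_detainee), the K-axiom yields O(release_detainee).
From O(release_detainee) and premise 1, O(release_detainee → ¬adjourn_session), we obtain O(¬adjourn_session).
Premise 6, O(¬inform_memo → adjourn_session), contraposes to O(¬adjourn_session → inform_memo); with O(¬adjourn_session) we get O(inform_memo).
The contrapositive of premise 9 (O(dim_lights → ¬inform_memo)) is O(inform_memo → ¬dim_lights), and O(inform_memo) is already established, so O(¬dim_lights).
However, F(¬dim_lights) at premise 2 amounts to O(dim_lights).
We now have both O(¬dim_lights) and O(dim_lights) — dim_lights is simultaneously obligatory and forbidden, violating the D-axiom.

Inconsistent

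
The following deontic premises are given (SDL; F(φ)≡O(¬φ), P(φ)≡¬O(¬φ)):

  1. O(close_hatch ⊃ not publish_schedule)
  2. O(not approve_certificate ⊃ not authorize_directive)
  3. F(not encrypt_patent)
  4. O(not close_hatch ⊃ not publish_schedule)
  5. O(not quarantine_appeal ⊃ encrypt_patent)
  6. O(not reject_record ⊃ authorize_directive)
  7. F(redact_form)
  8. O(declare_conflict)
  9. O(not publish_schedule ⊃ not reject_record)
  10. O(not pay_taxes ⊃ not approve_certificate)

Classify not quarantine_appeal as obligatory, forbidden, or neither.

Premise 5 is O(not quarantine_appeal ⊃ encrypt_patent); even if O(encrypt_patent) held, inferring O(not quarantine_appeal) would be affirming the consequent — invalid.
No premise or chain of K-axiom applications forces O(not quarantine_appeal), and none forces O(quarantine_appeal). So not quarantine_appeal is neither obligatory nor forbidden under these norms.

Neither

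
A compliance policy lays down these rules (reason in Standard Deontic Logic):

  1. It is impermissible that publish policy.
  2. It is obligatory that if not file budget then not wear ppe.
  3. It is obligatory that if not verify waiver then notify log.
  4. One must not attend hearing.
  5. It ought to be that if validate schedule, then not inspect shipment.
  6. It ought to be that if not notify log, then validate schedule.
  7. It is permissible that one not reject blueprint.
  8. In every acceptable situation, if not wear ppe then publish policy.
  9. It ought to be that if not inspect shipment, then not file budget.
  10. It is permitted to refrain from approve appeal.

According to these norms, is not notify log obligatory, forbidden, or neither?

Forbidden

Premise 1 is F(publish_policy), i.e. O(¬publish_policy).
The contrapositive of premise 8 (O(¬wear_ppe → publish_policy)) is O(¬publish_policy → wear_ppe), and O(¬publish_policy) is already established, so O(wear_ppe).
The contrapositive of premise 2 (O(¬file_budget → ¬wear_ppe)) is O(wear_ppe → file_budget), and O(wear_ppe) is already established, so O(file_budget).
The contrapositive of premise 9 (O(¬inspect_shipment → ¬file_budget)) is O(file_budget → inspect_shipment), and O(file_budget) is already established, so O(inspect_shipment).
The contrapositive of premise 5 (O(validate_schedule → ¬inspect_shipment)) is O(inspect_shipment → ¬validate_schedule), and O(inspect_shipment) is already established, so O(¬validate_schedule).
Premise 6, O(¬notify_log → validate_schedule), contraposes to O(¬validate_schedule → notify_log); with O(¬validate_schedule) we get O(notify_log).
Premises 3, 4, 7, 10 do not contribute to this derivation.
Thus O(notify_log), which is F(¬notify_log): ¬notify_log is forbidden.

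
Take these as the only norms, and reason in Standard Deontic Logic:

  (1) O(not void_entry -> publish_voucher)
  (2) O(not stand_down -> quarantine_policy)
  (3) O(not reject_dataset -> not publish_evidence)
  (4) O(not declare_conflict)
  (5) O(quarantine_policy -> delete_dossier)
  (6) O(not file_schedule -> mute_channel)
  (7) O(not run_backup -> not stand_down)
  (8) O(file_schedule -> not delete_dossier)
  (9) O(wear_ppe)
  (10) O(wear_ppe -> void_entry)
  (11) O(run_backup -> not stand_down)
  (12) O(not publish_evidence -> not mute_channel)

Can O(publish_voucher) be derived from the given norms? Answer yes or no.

Premise 1 is O(not void_entry -> publish_voucher), but O(not void_entry) is not derivable from the premises, so it does not yield O(publish_voucher).
No other premise forces O(publish_voucher). An ideal world satisfying every premise can still have publish_voucher false, so O(publish_voucher) is not derivable.

No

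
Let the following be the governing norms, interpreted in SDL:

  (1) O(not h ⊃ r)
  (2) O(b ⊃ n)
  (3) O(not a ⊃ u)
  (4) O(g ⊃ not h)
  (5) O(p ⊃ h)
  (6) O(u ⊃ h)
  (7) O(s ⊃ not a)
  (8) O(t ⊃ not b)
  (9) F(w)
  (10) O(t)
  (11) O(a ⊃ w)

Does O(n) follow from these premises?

No

Premise 2 is O(b ⊃ n), but O(b) is not derivable from the premises, so it does not yield O(n).
No other premise forces O(n). An ideal world satisfying every premise can still have n false, so O(n) is not derivable.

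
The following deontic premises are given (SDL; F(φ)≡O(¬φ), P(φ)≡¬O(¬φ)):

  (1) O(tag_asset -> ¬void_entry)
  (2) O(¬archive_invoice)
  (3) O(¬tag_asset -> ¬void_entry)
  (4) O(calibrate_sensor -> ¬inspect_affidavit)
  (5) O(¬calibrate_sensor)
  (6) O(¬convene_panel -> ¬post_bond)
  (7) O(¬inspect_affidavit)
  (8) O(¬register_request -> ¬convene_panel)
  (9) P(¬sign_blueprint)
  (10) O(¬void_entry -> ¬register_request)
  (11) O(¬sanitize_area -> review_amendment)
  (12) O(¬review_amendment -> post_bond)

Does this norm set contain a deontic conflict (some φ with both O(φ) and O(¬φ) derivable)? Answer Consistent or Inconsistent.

Consistent

Premise 4 is O(calibrate_sensor -> ¬inspect_affidavit); even if O(¬inspect_affidavit) held, inferring O(calibrate_sensor) would be affirming the consequent — invalid.
So O(calibrate_sensor) is not derivable, and the apparent clash with O(¬calibrate_sensor) does not arise.
A world satisfying every obligation exists (e.g. archive_invoice=false, calibrate_sensor=false, convene_panel=false, inspect_affidavit=false, post_bond=false, register_request=false, review_amendment=true, sanitize_area=false, sign_blueprint=false, tag_asset=false, void_entry=false); no atom is both obligatory and forbidden, so the set is consistent.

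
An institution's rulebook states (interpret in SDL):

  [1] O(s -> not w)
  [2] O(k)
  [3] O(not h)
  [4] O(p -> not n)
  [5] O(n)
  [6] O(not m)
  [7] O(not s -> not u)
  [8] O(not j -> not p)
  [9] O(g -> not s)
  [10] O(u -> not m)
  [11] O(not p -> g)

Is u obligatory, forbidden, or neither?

Premise 5 gives O(n).
The contrapositive of premise 4 (O(p -> not n)) is O(n -> not p), and O(n) is already established, so O(not p).
With premise 11, O(not p -> g), the K-axiom yields O(g).
From O(g) and premise 9, O(g -> not s), we obtain O(not s).
Premise 7 is O(not s -> not u); since O(not s), deontic closure gives O(not u).
Premises 1, 2, 3, 6, 8, 10 do not contribute to this derivation.
Thus O(not u), which is F(u): u is forbidden.

Forbidden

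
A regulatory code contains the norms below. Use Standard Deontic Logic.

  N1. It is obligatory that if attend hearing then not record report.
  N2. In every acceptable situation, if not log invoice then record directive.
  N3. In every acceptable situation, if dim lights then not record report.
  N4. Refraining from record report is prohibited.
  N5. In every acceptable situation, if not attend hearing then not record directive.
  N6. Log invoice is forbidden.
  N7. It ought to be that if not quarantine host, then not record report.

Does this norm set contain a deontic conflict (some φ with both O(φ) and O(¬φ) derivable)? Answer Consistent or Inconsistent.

F(log_invoice) at premise 6 means O(¬log_invoice).
Premise 2 is O(¬log_invoice → record_directive); since O(¬log_invoice), deontic closure gives O(record_directive).
The contrapositive of premise 5 (O(¬attend_hearing → ¬record_directive)) is O(record_directive → attend_hearing), and O(record_directive) is already established, so O(attend_hearing).
Applying K to premise 1 (O(attend_hearing → ¬record_report)) and O(attend_hearing) yields O(¬record_report).
However, F(¬record_report) at premise 4 amounts to O(record_report).
We now have both O(¬record_report) and O(record_report) — record_report is simultaneously obligatory and forbidden, violating the D-axiom.

Inconsistent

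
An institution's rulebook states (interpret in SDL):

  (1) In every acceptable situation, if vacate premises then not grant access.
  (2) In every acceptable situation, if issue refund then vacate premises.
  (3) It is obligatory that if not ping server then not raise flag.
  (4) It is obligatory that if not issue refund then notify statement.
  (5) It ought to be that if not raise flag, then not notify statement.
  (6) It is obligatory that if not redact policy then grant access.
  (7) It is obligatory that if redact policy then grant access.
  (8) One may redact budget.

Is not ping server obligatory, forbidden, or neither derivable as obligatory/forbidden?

Premises 6 and 7 are O(¬redact_policy → grant_access) and O(redact_policy → grant_access); every ideal world satisfies ¬redact_policy or redact_policy, so in either case grant_access holds — hence O(grant_access).
Premise 1, O(vacate_premises → ¬grant_access), contraposes to O(grant_access → ¬vacate_premises); with O(grant_access) we get O(¬vacate_premises).
The contrapositive of premise 2 (O(issue_refund → vacate_premises)) is O(¬vacate_premises → ¬issue_refund), and O(¬vacate_premises) is already established, so O(¬issue_refund).
From O(¬issue_refund) and premise 4, O(¬issue_refund → notify_statement), we obtain O(notify_statement).
The contrapositive of premise 5 (O(¬raise_flag → ¬notify_statement)) is O(notify_statement → raise_flag), and O(notify_statement) is already established, so O(raise_flag).
The contrapositive of premise 3 (O(¬ping_server → ¬raise_flag)) is O(raise_flag → ping_server), and O(raise_flag) is already established, so O(ping_server).
Premise 8 does not contribute to this derivation.
Thus O(ping_server), which is F(¬ping_server): ¬ping_server is forbidden.

Forbidden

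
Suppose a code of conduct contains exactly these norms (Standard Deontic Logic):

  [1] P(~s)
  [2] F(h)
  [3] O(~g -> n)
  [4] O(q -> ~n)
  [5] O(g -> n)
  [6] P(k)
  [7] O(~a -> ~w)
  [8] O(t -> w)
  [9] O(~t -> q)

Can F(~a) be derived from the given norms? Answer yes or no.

Yes

By case analysis on ~g: premise 3 gives O(~g -> n) and premise 5 gives O(g -> n), so O(n) either way.
Premise 4, O(q -> ~n), contraposes to O(n -> ~q); with O(n) we get O(~q).
Premise 9, O(~t -> q), contraposes to O(~q -> t); with O(~q) we get O(t).
Premise 8 is O(t -> w); since O(t), deontic closure gives O(w).
The contrapositive of premise 7 (O(~a -> ~w)) is O(w -> a), and O(w) is already established, so O(a).
Premises 1, 2, 6 do not contribute to this derivation.
So O(a) holds, i.e. F(~a). The claim follows.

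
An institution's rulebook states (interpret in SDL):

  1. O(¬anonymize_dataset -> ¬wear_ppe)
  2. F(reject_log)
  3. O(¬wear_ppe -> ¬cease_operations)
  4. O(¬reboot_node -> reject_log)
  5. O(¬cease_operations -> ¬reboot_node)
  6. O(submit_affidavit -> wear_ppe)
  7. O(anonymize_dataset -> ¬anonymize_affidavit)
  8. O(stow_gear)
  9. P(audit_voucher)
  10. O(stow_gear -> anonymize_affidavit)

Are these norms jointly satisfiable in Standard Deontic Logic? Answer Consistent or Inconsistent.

Premise 2, F(reject_log), is equivalent to O(¬reject_log).
Premise 4 is O(¬reboot_node -> reject_log); contrapositively O(¬reject_log -> reboot_node). Since O(¬reject_log) holds, K gives O(reboot_node).
Premise 5, O(¬cease_operations -> ¬reboot_node), contraposes to O(reboot_node -> cease_operations); with O(reboot_node) we get O(cease_operations).
The contrapositive of premise 3 (O(¬wear_ppe -> ¬cease_operations)) is O(cease_operations -> wear_ppe), and O(cease_operations) is already established, so O(wear_ppe).
Premise 1 is O(¬anonymize_dataset -> ¬wear_ppe); contrapositively O(wear_ppe -> anonymize_dataset). Since O(wear_ppe) holds, K gives O(anonymize_dataset).
With premise 7, O(anonymize_dataset -> ¬anonymize_affidavit), the K-axiom yields O(¬anonymize_affidavit).
The contrapositive of premise 10 (O(stow_gear -> anonymize_affidavit)) is O(¬anonymize_affidavit -> ¬stow_gear), and O(¬anonymize_affidavit) is already established, so O(¬stow_gear).
However, premise 8 gives O(stow_gear).
We now have both O(¬stow_gear) and O(stow_gear) — stow_gear is simultaneously obligatory and forbidden, violating the D-axiom.

Inconsistent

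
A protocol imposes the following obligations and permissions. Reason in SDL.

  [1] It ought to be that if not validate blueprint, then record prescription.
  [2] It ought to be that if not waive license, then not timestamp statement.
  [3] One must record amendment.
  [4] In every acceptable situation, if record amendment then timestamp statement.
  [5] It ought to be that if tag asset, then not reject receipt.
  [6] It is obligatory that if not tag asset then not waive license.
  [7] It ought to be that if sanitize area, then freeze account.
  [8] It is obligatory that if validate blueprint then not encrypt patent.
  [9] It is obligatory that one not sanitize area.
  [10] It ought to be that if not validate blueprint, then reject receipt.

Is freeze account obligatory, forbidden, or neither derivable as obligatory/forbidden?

Neither

Premise 7 is O(sanitize_area → freeze_account), but O(sanitize_area) is not derivable from the premises, so it does not yield O(freeze_account).
No premise or chain of K-axiom applications forces O(freeze_account), and none forces O(¬freeze_account). So freeze_account is neither obligatory nor forbidden under these norms.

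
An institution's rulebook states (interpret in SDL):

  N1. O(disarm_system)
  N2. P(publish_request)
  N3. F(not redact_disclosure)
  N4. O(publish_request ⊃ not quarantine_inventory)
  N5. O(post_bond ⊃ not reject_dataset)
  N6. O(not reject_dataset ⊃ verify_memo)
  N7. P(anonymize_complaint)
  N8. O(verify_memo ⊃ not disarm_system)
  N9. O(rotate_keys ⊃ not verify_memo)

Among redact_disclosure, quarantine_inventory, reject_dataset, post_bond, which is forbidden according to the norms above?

Premise 1 states O(disarm_system) outright.
The contrapositive of premise 8 (O(verify_memo ⊃ not disarm_system)) is O(disarm_system ⊃ not verify_memo), and O(disarm_system) is already established, so O(not verify_memo).
The contrapositive of premise 6 (O(not reject_dataset ⊃ verify_memo)) is O(not verify_memo ⊃ reject_dataset), and O(not verify_memo) is already established, so O(reject_dataset).
The contrapositive of premise 5 (O(post_bond ⊃ not reject_dataset)) is O(reject_dataset ⊃ not post_bond), and O(reject_dataset) is already established, so O(not post_bond).
So O(not post_bond) holds, i.e. post_bond is forbidden. None of the other listed options is forbidden under the premises.

post_bond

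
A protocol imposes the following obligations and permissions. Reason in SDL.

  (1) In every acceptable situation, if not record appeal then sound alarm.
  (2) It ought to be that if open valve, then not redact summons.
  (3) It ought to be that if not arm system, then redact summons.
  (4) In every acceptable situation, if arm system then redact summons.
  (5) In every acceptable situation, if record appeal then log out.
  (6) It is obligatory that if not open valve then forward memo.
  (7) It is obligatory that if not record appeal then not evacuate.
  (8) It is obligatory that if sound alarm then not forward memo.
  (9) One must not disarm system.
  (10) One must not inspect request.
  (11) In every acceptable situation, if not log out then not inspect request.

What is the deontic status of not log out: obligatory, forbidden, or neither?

By case analysis on ¬arm_system: premise 3 gives O(¬arm_system → redact_summons) and premise 4 gives O(arm_system → redact_summons), so O(redact_summons) either way.
Premise 2, O(open_valve → ¬redact_summons), contraposes to O(redact_summons → ¬open_valve); with O(redact_summons) we get O(¬open_valve).
With premise 6, O(¬open_valve → forward_memo), the K-axiom yields O(forward_memo).
Premise 8 is O(sound_alarm → ¬forward_memo); contrapositively O(forward_memo → ¬sound_alarm). Since O(forward_memo) holds, K gives O(¬sound_alarm).
Premise 1 is O(¬record_appeal → sound_alarm); contrapositively O(¬sound_alarm → record_appeal). Since O(¬sound_alarm) holds, K gives O(record_appeal).
Applying K to premise 5 (O(record_appeal → log_out)) and O(record_appeal) yields O(log_out).
Premises 7, 9, 10, 11 do not contribute to this derivation.
Thus O(log_out), which is F(¬log_out): ¬log_out is forbidden.

Forbidden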